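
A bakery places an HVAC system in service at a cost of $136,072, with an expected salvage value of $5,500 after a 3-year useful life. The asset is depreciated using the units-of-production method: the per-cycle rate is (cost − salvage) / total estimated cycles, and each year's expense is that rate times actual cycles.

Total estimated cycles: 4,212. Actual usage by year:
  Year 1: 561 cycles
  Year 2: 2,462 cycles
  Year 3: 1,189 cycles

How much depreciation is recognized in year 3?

Depreciable base = $136,072 − $5,500 = $130,572.
Rate = $130,572 / 4,212 cycles = $31 per cycle.
Year 1: 561 × $31 = $17,391. Book value $118,681.
Year 2: 2,462 × $31 = $76,322. Book value $42,359.
Year 3: 1,189 × $31 = $36,859. Book value $5,500.

$36,859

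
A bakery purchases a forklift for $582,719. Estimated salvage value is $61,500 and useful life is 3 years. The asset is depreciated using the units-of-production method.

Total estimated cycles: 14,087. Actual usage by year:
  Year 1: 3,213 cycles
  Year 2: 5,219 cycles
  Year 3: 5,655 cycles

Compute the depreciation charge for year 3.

$209,235

Depreciable base = $582,719 − $61,500 = $521,219.
Rate = $521,219 / 14,087 cycles = $37 per cycle.
Year 1: 3,213 × $37 = $118,881. Book value $463,838.
Year 2: 5,219 × $37 = $193,103. Book value $270,735.
Year 3: 5,655 × $37 = $209,235. Book value $61,500.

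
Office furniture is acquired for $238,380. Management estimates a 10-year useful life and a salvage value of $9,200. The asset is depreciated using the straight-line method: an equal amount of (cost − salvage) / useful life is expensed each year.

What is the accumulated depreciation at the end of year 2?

Depreciable base = $238,380 − $9,200 = $229,180.
Annual expense = $229,180 / 10 = $22,918.
End of year 1: book value $215,462.
End of year 2: book value $192,544.
Accumulated through year 2 = $238,380 − $192,544 = $45,836.

$45,836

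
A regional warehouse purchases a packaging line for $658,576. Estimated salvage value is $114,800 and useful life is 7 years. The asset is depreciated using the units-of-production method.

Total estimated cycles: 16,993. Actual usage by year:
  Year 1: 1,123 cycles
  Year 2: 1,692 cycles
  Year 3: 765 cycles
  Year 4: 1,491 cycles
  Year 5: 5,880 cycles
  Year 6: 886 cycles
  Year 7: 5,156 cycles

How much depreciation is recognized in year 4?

$47,712

Depreciable base = $658,576 − $114,800 = $543,776.
Rate = $543,776 / 16,993 cycles = $32 per cycle.
Year 1: 1,123 × $32 = $35,936. Book value $622,640.
Year 2: 1,692 × $32 = $54,144. Book value $568,496.
Year 3: 765 × $32 = $24,480. Book value $544,016.
Year 4: 1,491 × $32 = $47,712. Book value $496,304.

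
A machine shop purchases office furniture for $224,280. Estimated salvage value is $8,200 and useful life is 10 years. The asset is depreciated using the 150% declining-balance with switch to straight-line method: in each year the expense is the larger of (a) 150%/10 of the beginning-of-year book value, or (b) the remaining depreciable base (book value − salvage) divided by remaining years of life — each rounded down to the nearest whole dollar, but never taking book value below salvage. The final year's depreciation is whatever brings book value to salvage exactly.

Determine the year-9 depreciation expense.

$18,146

Depreciable base = $224,280 − $8,200 = $216,080.
Year 1: DB = ⌊$224,280 × 150%/10⌋ = $33,642; SL = ⌊$216,080/10⌋ = $21,608 → take DB $33,642. Book value $190,638.
Year 2: DB = ⌊$190,638 × 150%/10⌋ = $28,595; SL = ⌊$182,438/9⌋ = $20,270 → take DB $28,595. Book value $162,043.
Year 3: DB = ⌊$162,043 × 150%/10⌋ = $24,306; SL = ⌊$153,843/8⌋ = $19,230 → take DB $24,306. Book value $137,737.
Year 4: DB = ⌊$137,737 × 150%/10⌋ = $20,660; SL = ⌊$129,537/7⌋ = $18,505 → take DB $20,660. Book value $117,077.
Year 5: DB = ⌊$117,077 × 150%/10⌋ = $17,561; SL = ⌊$108,877/6⌋ = $18,146 → take SL $18,146. Book value $98,931.
Year 6: DB = ⌊$98,931 × 150%/10⌋ = $14,839; SL = ⌊$90,731/5⌋ = $18,146 → take SL $18,146. Book value $80,785.
Year 7: DB = ⌊$80,785 × 150%/10⌋ = $12,117; SL = ⌊$72,585/4⌋ = $18,146 → take SL $18,146. Book value $62,639.
Year 8: DB = ⌊$62,639 × 150%/10⌋ = $9,395; SL = ⌊$54,439/3⌋ = $18,146 → take SL $18,146. Book value $44,493.
Year 9: DB = ⌊$44,493 × 150%/10⌋ = $6,673; SL = ⌊$36,293/2⌋ = $18,146 → take SL $18,146. Book value $26,347.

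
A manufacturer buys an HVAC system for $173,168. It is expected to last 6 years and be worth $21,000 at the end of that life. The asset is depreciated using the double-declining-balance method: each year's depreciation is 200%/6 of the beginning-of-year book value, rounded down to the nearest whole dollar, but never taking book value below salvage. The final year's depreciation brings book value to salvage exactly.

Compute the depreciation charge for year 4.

$17,103

Depreciable base = $173,168 − $21,000 = $152,168.
Year 1: ⌊$173,168 × 200%/6⌋ = $57,722. Book value $115,446.
Year 2: ⌊$115,446 × 200%/6⌋ = $38,482. Book value $76,964.
Year 3: ⌊$76,964 × 200%/6⌋ = $25,654. Book value $51,310.
Year 4: ⌊$51,310 × 200%/6⌋ = $17,103. Book value $34,207.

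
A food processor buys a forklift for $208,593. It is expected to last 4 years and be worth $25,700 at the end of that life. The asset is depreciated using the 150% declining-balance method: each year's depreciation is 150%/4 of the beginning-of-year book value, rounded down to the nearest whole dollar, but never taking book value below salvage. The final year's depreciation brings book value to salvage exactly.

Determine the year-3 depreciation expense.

Depreciable base = $208,593 − $25,700 = $182,893.
Year 1: ⌊$208,593 × 150%/4⌋ = $78,222. Book value $130,371.
Year 2: ⌊$130,371 × 150%/4⌋ = $48,889. Book value $81,482.
Year 3: ⌊$81,482 × 150%/4⌋ = $30,555. Book value $50,927.

$30,555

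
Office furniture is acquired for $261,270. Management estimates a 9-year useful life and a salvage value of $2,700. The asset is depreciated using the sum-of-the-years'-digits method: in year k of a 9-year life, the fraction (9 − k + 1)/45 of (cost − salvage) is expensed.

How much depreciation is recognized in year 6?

Depreciable base = $261,270 − $2,700 = $258,570.
Sum of the years' digits = 9+8+7+6+5+4+3+2+1 = 45.
Year 1: $258,570 × 9/45 = $51,714. Book value $209,556.
Year 2: $258,570 × 8/45 = $45,968. Book value $163,588.
Year 3: $258,570 × 7/45 = $40,222. Book value $123,366.
Year 4: $258,570 × 6/45 = $34,476. Book value $88,890.
Year 5: $258,570 × 5/45 = $28,730. Book value $60,160.
Year 6: $258,570 × 4/45 = $22,984. Book value $37,176.

$22,984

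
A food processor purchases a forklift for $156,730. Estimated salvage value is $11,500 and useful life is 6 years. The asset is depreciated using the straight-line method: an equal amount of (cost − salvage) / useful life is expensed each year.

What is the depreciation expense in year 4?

$24,205

Depreciable base = $156,730 − $11,500 = $145,230.
Annual expense = $145,230 / 6 = $24,205.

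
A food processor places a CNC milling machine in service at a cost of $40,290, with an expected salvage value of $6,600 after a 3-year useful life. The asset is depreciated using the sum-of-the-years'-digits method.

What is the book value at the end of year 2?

$12,215

Depreciable base = $40,290 − $6,600 = $33,690.
Sum of the years' digits = 3+2+1 = 6.
Year 1: $33,690 × 3/6 = $16,845. Book value $23,445.
Year 2: $33,690 × 2/6 = $11,230. Book value $12,215.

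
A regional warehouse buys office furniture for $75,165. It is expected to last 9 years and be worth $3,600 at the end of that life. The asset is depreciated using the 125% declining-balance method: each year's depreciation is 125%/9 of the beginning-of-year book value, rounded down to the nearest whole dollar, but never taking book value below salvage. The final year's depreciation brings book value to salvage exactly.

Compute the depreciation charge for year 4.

$6,666

Depreciable base = $75,165 − $3,600 = $71,565.
Year 1: ⌊$75,165 × 125%/9⌋ = $10,439. Book value $64,726.
Year 2: ⌊$64,726 × 125%/9⌋ = $8,989. Book value $55,737.
Year 3: ⌊$55,737 × 125%/9⌋ = $7,741. Book value $47,996.
Year 4: ⌊$47,996 × 125%/9⌋ = $6,666. Book value $41,330.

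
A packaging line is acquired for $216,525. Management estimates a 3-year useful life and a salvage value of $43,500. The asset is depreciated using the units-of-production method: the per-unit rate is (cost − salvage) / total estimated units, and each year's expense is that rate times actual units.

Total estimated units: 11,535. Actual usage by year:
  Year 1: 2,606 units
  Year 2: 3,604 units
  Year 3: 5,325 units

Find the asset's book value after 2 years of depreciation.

Depreciable base = $216,525 − $43,500 = $173,025.
Rate = $173,025 / 11,535 units = $15 per unit.
Year 1: 2,606 × $15 = $39,090. Book value $177,435.
Year 2: 3,604 × $15 = $54,060. Book value $123,375.

$123,375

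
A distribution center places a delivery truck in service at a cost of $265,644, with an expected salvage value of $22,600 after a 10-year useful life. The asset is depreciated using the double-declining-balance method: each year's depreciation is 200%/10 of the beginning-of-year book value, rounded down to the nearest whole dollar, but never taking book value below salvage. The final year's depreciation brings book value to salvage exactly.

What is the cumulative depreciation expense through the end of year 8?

$221,074

Depreciable base = $265,644 − $22,600 = $243,044.
Year 1: ⌊$265,644 × 200%/10⌋ = $53,128. Book value $212,516.
Year 2: ⌊$212,516 × 200%/10⌋ = $42,503. Book value $170,013.
Year 3: ⌊$170,013 × 200%/10⌋ = $34,002. Book value $136,011.
Year 4: ⌊$136,011 × 200%/10⌋ = $27,202. Book value $108,809.
Year 5: ⌊$108,809 × 200%/10⌋ = $21,761. Book value $87,048.
Year 6: ⌊$87,048 × 200%/10⌋ = $17,409. Book value $69,639.
Year 7: ⌊$69,639 × 200%/10⌋ = $13,927. Book value $55,712.
Year 8: ⌊$55,712 × 200%/10⌋ = $11,142. Book value $44,570.
Accumulated through year 8 = $265,644 − $44,570 = $221,074.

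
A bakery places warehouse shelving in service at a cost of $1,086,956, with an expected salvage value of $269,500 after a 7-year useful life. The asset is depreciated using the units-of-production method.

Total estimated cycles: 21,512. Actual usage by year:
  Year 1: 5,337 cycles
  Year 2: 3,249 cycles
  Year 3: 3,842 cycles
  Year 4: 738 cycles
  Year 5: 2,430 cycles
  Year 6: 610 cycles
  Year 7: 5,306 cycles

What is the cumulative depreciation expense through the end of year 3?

Depreciable base = $1,086,956 − $269,500 = $817,456.
Rate = $817,456 / 21,512 cycles = $38 per cycle.
Year 1: 5,337 × $38 = $202,806. Book value $884,150.
Year 2: 3,249 × $38 = $123,462. Book value $760,688.
Year 3: 3,842 × $38 = $145,996. Book value $614,692.
Accumulated through year 3 = $1,086,956 − $614,692 = $472,264.

$472,264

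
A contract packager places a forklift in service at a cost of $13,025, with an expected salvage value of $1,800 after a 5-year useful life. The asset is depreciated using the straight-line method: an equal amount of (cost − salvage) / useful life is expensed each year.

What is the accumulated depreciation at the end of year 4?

Depreciable base = $13,025 − $1,800 = $11,225.
Annual expense = $11,225 / 5 = $2,245.
End of year 1: book value $10,780.
End of year 2: book value $8,535.
End of year 3: book value $6,290.
End of year 4: book value $4,045.
Accumulated through year 4 = $13,025 − $4,045 = $8,980.

$8,980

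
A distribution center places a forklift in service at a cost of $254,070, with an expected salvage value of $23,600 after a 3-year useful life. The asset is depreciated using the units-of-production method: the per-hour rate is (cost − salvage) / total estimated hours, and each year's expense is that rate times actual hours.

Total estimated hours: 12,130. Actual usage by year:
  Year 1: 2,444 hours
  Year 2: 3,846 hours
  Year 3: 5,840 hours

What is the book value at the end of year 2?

Depreciable base = $254,070 − $23,600 = $230,470.
Rate = $230,470 / 12,130 hours = $19 per hour.
Year 1: 2,444 × $19 = $46,436. Book value $207,634.
Year 2: 3,846 × $19 = $73,074. Book value $134,560.

$134,560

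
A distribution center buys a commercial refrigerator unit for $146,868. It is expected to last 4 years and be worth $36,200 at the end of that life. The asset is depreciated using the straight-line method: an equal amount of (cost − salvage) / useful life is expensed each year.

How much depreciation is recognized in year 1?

Depreciable base = $146,868 − $36,200 = $110,668.
Annual expense = $110,668 / 4 = $27,667.

$27,667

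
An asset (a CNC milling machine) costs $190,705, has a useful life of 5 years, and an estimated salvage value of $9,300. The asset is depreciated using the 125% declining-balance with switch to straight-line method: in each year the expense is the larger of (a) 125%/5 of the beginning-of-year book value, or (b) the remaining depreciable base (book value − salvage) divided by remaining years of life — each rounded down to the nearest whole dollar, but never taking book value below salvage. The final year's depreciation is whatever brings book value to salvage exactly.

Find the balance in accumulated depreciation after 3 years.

Depreciable base = $190,705 − $9,300 = $181,405.
Year 1: DB = ⌊$190,705 × 125%/5⌋ = $47,676; SL = ⌊$181,405/5⌋ = $36,281 → take DB $47,676. Book value $143,029.
Year 2: DB = ⌊$143,029 × 125%/5⌋ = $35,757; SL = ⌊$133,729/4⌋ = $33,432 → take DB $35,757. Book value $107,272.
Year 3: DB = ⌊$107,272 × 125%/5⌋ = $26,818; SL = ⌊$97,972/3⌋ = $32,657 → take SL $32,657. Book value $74,615.
Accumulated through year 3 = $190,705 − $74,615 = $116,090.

$116,090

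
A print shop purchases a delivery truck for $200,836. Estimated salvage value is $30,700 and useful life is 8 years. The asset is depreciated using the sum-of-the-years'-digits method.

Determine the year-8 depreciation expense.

$4,726

Depreciable base = $200,836 − $30,700 = $170,136.
Sum of the years' digits = 8+7+6+5+4+3+2+1 = 36.
Year 1: $170,136 × 8/36 = $37,808. Book value $163,028.
Year 2: $170,136 × 7/36 = $33,082. Book value $129,946.
Year 3: $170,136 × 6/36 = $28,356. Book value $101,590.
Year 4: $170,136 × 5/36 = $23,630. Book value $77,960.
Year 5: $170,136 × 4/36 = $18,904. Book value $59,056.
Year 6: $170,136 × 3/36 = $14,178. Book value $44,878.
Year 7: $170,136 × 2/36 = $9,452. Book value $35,426.
Year 8: $170,136 × 1/36 = $4,726. Book value $30,700.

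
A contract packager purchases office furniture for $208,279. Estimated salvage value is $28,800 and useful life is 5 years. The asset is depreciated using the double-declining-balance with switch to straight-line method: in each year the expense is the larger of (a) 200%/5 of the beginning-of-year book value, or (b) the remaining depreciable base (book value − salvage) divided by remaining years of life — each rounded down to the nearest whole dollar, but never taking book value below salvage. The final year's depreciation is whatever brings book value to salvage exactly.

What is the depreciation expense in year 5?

$0

Depreciable base = $208,279 − $28,800 = $179,479.
Year 1: DB = ⌊$208,279 × 200%/5⌋ = $83,311; SL = ⌊$179,479/5⌋ = $35,895 → take DB $83,311. Book value $124,968.
Year 2: DB = ⌊$124,968 × 200%/5⌋ = $49,987; SL = ⌊$96,168/4⌋ = $24,042 → take DB $49,987. Book value $74,981.
Year 3: DB = ⌊$74,981 × 200%/5⌋ = $29,992; SL = ⌊$46,181/3⌋ = $15,393 → take DB $29,992. Book value $44,989.
Year 4: DB = ⌊$44,989 × 200%/5⌋ = $17,995; SL = ⌊$16,189/2⌋ = $8,094 → take DB $17,995, capped at $16,189. Book value $28,800.
Year 5 (final): $28,800 − $28,800 = $0. Book value $28,800.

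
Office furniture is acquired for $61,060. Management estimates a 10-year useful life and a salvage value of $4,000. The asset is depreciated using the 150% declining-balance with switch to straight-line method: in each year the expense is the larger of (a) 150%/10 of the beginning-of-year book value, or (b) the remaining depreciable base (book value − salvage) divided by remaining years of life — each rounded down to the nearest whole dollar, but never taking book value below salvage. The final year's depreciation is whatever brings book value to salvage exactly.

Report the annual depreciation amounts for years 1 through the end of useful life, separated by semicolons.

$9,159; $7,785; $6,617; $5,624; $4,781; $4,618; $4,619; $4,619; $4,619; $4,619

Depreciable base = $61,060 − $4,000 = $57,060.
Year 1: DB = ⌊$61,060 × 150%/10⌋ = $9,159; SL = ⌊$57,060/10⌋ = $5,706 → take DB $9,159. Book value $51,901.
Year 2: DB = ⌊$51,901 × 150%/10⌋ = $7,785; SL = ⌊$47,901/9⌋ = $5,322 → take DB $7,785. Book value $44,116.
Year 3: DB = ⌊$44,116 × 150%/10⌋ = $6,617; SL = ⌊$40,116/8⌋ = $5,014 → take DB $6,617. Book value $37,499.
Year 4: DB = ⌊$37,499 × 150%/10⌋ = $5,624; SL = ⌊$33,499/7⌋ = $4,785 → take DB $5,624. Book value $31,875.
Year 5: DB = ⌊$31,875 × 150%/10⌋ = $4,781; SL = ⌊$27,875/6⌋ = $4,645 → take DB $4,781. Book value $27,094.
Year 6: DB = ⌊$27,094 × 150%/10⌋ = $4,064; SL = ⌊$23,094/5⌋ = $4,618 → take SL $4,618. Book value $22,476.
Year 7: DB = ⌊$22,476 × 150%/10⌋ = $3,371; SL = ⌊$18,476/4⌋ = $4,619 → take SL $4,619. Book value $17,857.
Year 8: DB = ⌊$17,857 × 150%/10⌋ = $2,678; SL = ⌊$13,857/3⌋ = $4,619 → take SL $4,619. Book value $13,238.
Year 9: DB = ⌊$13,238 × 150%/10⌋ = $1,985; SL = ⌊$9,238/2⌋ = $4,619 → take SL $4,619. Book value $8,619.
Year 10 (final): $8,619 − $4,000 = $4,619. Book value $4,000.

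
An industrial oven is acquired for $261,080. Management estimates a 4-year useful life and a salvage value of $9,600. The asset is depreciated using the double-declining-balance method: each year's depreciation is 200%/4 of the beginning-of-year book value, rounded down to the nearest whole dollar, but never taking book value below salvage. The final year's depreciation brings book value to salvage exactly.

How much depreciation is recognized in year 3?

Depreciable base = $261,080 − $9,600 = $251,480.
Year 1: ⌊$261,080 × 200%/4⌋ = $130,540. Book value $130,540.
Year 2: ⌊$130,540 × 200%/4⌋ = $65,270. Book value $65,270.
Year 3: ⌊$65,270 × 200%/4⌋ = $32,635. Book value $32,635.

$32,635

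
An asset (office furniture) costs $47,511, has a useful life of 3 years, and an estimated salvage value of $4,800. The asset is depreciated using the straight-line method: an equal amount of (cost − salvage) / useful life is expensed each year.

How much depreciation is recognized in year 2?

$14,237

Depreciable base = $47,511 − $4,800 = $42,711.
Annual expense = $42,711 / 3 = $14,237.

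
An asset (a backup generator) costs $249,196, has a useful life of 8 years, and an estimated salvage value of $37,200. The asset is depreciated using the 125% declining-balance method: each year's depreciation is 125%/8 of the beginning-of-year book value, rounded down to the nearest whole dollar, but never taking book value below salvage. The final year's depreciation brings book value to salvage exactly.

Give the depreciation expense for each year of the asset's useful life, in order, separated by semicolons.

Depreciable base = $249,196 − $37,200 = $211,996.
Year 1: ⌊$249,196 × 125%/8⌋ = $38,936. Book value $210,260.
Year 2: ⌊$210,260 × 125%/8⌋ = $32,853. Book value $177,407.
Year 3: ⌊$177,407 × 125%/8⌋ = $27,719. Book value $149,688.
Year 4: ⌊$149,688 × 125%/8⌋ = $23,388. Book value $126,300.
Year 5: ⌊$126,300 × 125%/8⌋ = $19,734. Book value $106,566.
Year 6: ⌊$106,566 × 125%/8⌋ = $16,650. Book value $89,916.
Year 7: ⌊$89,916 × 125%/8⌋ = $14,049. Book value $75,867.
Year 8 (final): $75,867 − $37,200 = $38,667. Book value $37,200.

$38,936; $32,853; $27,719; $23,388; $19,734; $16,650; $14,049; $38,667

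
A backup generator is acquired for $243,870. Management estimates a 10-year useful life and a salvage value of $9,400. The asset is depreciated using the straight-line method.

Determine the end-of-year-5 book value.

$126,635

Depreciable base = $243,870 − $9,400 = $234,470.
Annual expense = $234,470 / 10 = $23,447.
End of year 1: book value $220,423.
End of year 2: book value $196,976.
End of year 3: book value $173,529.
End of year 4: book value $150,082.
End of year 5: book value $126,635.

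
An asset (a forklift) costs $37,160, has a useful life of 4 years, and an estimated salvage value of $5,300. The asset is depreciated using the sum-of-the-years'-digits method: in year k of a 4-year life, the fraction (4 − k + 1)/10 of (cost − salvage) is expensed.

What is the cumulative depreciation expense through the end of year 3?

$28,674

Depreciable base = $37,160 − $5,300 = $31,860.
Sum of the years' digits = 4+3+2+1 = 10.
Year 1: $31,860 × 4/10 = $12,744. Book value $24,416.
Year 2: $31,860 × 3/10 = $9,558. Book value $14,858.
Year 3: $31,860 × 2/10 = $6,372. Book value $8,486.
Accumulated through year 3 = $37,160 − $8,486 = $28,674.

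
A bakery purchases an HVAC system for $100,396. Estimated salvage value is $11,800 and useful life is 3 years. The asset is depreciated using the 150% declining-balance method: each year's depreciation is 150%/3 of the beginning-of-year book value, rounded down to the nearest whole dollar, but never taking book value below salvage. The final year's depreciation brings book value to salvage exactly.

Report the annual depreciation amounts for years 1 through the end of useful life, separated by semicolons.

Depreciable base = $100,396 − $11,800 = $88,596.
Year 1: ⌊$100,396 × 150%/3⌋ = $50,198. Book value $50,198.
Year 2: ⌊$50,198 × 150%/3⌋ = $25,099. Book value $25,099.
Year 3 (final): $25,099 − $11,800 = $13,299. Book value $11,800.

$50,198; $25,099; $13,299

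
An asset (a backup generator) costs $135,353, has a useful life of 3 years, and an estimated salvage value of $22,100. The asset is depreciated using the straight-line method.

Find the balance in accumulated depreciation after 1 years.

$37,751

Depreciable base = $135,353 − $22,100 = $113,253.
Annual expense = $113,253 / 3 = $37,751.
End of year 1: book value $97,602.
Accumulated through year 1 = $135,353 − $97,602 = $37,751.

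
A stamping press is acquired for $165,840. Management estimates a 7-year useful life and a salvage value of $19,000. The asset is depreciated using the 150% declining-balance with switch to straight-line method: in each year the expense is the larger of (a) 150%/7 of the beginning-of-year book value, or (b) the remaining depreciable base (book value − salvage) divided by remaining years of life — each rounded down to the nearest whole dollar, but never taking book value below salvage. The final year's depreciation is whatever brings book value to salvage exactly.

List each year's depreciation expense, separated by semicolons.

Depreciable base = $165,840 − $19,000 = $146,840.
Year 1: DB = ⌊$165,840 × 150%/7⌋ = $35,537; SL = ⌊$146,840/7⌋ = $20,977 → take DB $35,537. Book value $130,303.
Year 2: DB = ⌊$130,303 × 150%/7⌋ = $27,922; SL = ⌊$111,303/6⌋ = $18,550 → take DB $27,922. Book value $102,381.
Year 3: DB = ⌊$102,381 × 150%/7⌋ = $21,938; SL = ⌊$83,381/5⌋ = $16,676 → take DB $21,938. Book value $80,443.
Year 4: DB = ⌊$80,443 × 150%/7⌋ = $17,237; SL = ⌊$61,443/4⌋ = $15,360 → take DB $17,237. Book value $63,206.
Year 5: DB = ⌊$63,206 × 150%/7⌋ = $13,544; SL = ⌊$44,206/3⌋ = $14,735 → take SL $14,735. Book value $48,471.
Year 6: DB = ⌊$48,471 × 150%/7⌋ = $10,386; SL = ⌊$29,471/2⌋ = $14,735 → take SL $14,735. Book value $33,736.
Year 7 (final): $33,736 − $19,000 = $14,736. Book value $19,000.

$35,537; $27,922; $21,938; $17,237; $14,735; $14,735; $14,736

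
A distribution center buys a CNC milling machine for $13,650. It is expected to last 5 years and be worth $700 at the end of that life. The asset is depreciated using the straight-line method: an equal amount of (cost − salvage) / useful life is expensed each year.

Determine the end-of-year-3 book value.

$5,880

Depreciable base = $13,650 − $700 = $12,950.
Annual expense = $12,950 / 5 = $2,590.
End of year 1: book value $11,060.
End of year 2: book value $8,470.
End of year 3: book value $5,880.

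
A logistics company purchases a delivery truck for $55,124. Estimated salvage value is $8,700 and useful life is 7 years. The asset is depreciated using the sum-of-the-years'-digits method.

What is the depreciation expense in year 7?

Depreciable base = $55,124 − $8,700 = $46,424.
Sum of the years' digits = 7+6+5+4+3+2+1 = 28.
Year 1: $46,424 × 7/28 = $11,606. Book value $43,518.
Year 2: $46,424 × 6/28 = $9,948. Book value $33,570.
Year 3: $46,424 × 5/28 = $8,290. Book value $25,280.
Year 4: $46,424 × 4/28 = $6,632. Book value $18,648.
Year 5: $46,424 × 3/28 = $4,974. Book value $13,674.
Year 6: $46,424 × 2/28 = $3,316. Book value $10,358.
Year 7: $46,424 × 1/28 = $1,658. Book value $8,700.

$1,658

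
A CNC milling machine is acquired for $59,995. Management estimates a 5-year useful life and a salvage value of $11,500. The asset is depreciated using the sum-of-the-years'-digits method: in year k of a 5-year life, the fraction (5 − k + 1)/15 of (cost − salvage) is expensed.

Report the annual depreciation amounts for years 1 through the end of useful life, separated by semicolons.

Depreciable base = $59,995 − $11,500 = $48,495.
Sum of the years' digits = 5+4+3+2+1 = 15.
Year 1: $48,495 × 5/15 = $16,165. Book value $43,830.
Year 2: $48,495 × 4/15 = $12,932. Book value $30,898.
Year 3: $48,495 × 3/15 = $9,699. Book value $21,199.
Year 4: $48,495 × 2/15 = $6,466. Book value $14,733.
Year 5: $48,495 × 1/15 = $3,233. Book value $11,500.

$16,165; $12,932; $9,699; $6,466; $3,233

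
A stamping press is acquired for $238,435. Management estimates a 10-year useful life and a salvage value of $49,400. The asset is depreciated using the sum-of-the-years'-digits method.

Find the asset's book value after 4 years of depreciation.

Depreciable base = $238,435 − $49,400 = $189,035.
Sum of the years' digits = 10+9+8+7+6+5+4+3+2+1 = 55.
Year 1: $189,035 × 10/55 = $34,370. Book value $204,065.
Year 2: $189,035 × 9/55 = $30,933. Book value $173,132.
Year 3: $189,035 × 8/55 = $27,496. Book value $145,636.
Year 4: $189,035 × 7/55 = $24,059. Book value $121,577.

$121,577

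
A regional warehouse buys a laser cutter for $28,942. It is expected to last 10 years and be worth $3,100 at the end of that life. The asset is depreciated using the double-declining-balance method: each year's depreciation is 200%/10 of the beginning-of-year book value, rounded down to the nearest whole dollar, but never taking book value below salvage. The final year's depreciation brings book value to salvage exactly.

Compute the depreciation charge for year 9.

Depreciable base = $28,942 − $3,100 = $25,842.
Year 1: ⌊$28,942 × 200%/10⌋ = $5,788. Book value $23,154.
Year 2: ⌊$23,154 × 200%/10⌋ = $4,630. Book value $18,524.
Year 3: ⌊$18,524 × 200%/10⌋ = $3,704. Book value $14,820.
Year 4: ⌊$14,820 × 200%/10⌋ = $2,964. Book value $11,856.
Year 5: ⌊$11,856 × 200%/10⌋ = $2,371. Book value $9,485.
Year 6: ⌊$9,485 × 200%/10⌋ = $1,897. Book value $7,588.
Year 7: ⌊$7,588 × 200%/10⌋ = $1,517. Book value $6,071.
Year 8: ⌊$6,071 × 200%/10⌋ = $1,214. Book value $4,857.
Year 9: ⌊$4,857 × 200%/10⌋ = $971. Book value $3,886.

$971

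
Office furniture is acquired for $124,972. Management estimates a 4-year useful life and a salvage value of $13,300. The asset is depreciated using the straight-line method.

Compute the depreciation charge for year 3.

Depreciable base = $124,972 − $13,300 = $111,672.
Annual expense = $111,672 / 4 = $27,918.

$27,918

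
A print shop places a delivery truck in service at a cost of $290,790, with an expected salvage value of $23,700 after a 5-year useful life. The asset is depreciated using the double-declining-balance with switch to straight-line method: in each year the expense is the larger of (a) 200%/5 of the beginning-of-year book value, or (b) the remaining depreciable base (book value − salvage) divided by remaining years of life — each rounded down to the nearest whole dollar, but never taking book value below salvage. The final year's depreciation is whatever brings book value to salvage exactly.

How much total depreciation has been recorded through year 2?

Depreciable base = $290,790 − $23,700 = $267,090.
Year 1: DB = ⌊$290,790 × 200%/5⌋ = $116,316; SL = ⌊$267,090/5⌋ = $53,418 → take DB $116,316. Book value $174,474.
Year 2: DB = ⌊$174,474 × 200%/5⌋ = $69,789; SL = ⌊$150,774/4⌋ = $37,693 → take DB $69,789. Book value $104,685.
Accumulated through year 2 = $290,790 − $104,685 = $186,105.

$186,105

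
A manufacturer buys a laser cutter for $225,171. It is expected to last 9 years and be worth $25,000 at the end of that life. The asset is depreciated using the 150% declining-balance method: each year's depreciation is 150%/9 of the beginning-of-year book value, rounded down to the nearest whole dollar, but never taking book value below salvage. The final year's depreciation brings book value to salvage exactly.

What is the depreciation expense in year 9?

$27,370

Depreciable base = $225,171 − $25,000 = $200,171.
Year 1: ⌊$225,171 × 150%/9⌋ = $37,528. Book value $187,643.
Year 2: ⌊$187,643 × 150%/9⌋ = $31,273. Book value $156,370.
Year 3: ⌊$156,370 × 150%/9⌋ = $26,061. Book value $130,309.
Year 4: ⌊$130,309 × 150%/9⌋ = $21,718. Book value $108,591.
Year 5: ⌊$108,591 × 150%/9⌋ = $18,098. Book value $90,493.
Year 6: ⌊$90,493 × 150%/9⌋ = $15,082. Book value $75,411.
Year 7: ⌊$75,411 × 150%/9⌋ = $12,568. Book value $62,843.
Year 8: ⌊$62,843 × 150%/9⌋ = $10,473. Book value $52,370.
Year 9 (final): $52,370 − $25,000 = $27,370. Book value $25,000.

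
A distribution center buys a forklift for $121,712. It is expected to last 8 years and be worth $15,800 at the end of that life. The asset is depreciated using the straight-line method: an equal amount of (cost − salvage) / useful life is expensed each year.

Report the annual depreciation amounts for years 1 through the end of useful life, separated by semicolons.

Depreciable base = $121,712 − $15,800 = $105,912.
Annual expense = $105,912 / 8 = $13,239.
End of year 1: book value $108,473.
End of year 2: book value $95,234.
End of year 3: book value $81,995.
End of year 4: book value $68,756.
End of year 5: book value $55,517.
End of year 6: book value $42,278.
End of year 7: book value $29,039.
End of year 8: book value $15,800.

$13,239; $13,239; $13,239; $13,239; $13,239; $13,239; $13,239; $13,239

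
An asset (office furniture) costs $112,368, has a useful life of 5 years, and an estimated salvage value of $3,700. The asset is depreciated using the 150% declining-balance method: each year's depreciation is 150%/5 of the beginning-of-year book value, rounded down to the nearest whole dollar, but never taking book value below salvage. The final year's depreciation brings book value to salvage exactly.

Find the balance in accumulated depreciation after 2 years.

Depreciable base = $112,368 − $3,700 = $108,668.
Year 1: ⌊$112,368 × 150%/5⌋ = $33,710. Book value $78,658.
Year 2: ⌊$78,658 × 150%/5⌋ = $23,597. Book value $55,061.
Accumulated through year 2 = $112,368 − $55,061 = $57,307.

$57,307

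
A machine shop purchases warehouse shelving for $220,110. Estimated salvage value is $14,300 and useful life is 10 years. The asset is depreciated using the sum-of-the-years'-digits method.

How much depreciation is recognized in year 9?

$7,484

Depreciable base = $220,110 − $14,300 = $205,810.
Sum of the years' digits = 10+9+8+7+6+5+4+3+2+1 = 55.
Year 1: $205,810 × 10/55 = $37,420. Book value $182,690.
Year 2: $205,810 × 9/55 = $33,678. Book value $149,012.
Year 3: $205,810 × 8/55 = $29,936. Book value $119,076.
Year 4: $205,810 × 7/55 = $26,194. Book value $92,882.
Year 5: $205,810 × 6/55 = $22,452. Book value $70,430.
Year 6: $205,810 × 5/55 = $18,710. Book value $51,720.
Year 7: $205,810 × 4/55 = $14,968. Book value $36,752.
Year 8: $205,810 × 3/55 = $11,226. Book value $25,526.
Year 9: $205,810 × 2/55 = $7,484. Book value $18,042.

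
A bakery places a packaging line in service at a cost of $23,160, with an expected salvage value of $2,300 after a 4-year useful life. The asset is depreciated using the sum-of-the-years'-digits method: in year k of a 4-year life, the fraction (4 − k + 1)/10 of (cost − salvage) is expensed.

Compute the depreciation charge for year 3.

Depreciable base = $23,160 − $2,300 = $20,860.
Sum of the years' digits = 4+3+2+1 = 10.
Year 1: $20,860 × 4/10 = $8,344. Book value $14,816.
Year 2: $20,860 × 3/10 = $6,258. Book value $8,558.
Year 3: $20,860 × 2/10 = $4,172. Book value $4,386.

$4,172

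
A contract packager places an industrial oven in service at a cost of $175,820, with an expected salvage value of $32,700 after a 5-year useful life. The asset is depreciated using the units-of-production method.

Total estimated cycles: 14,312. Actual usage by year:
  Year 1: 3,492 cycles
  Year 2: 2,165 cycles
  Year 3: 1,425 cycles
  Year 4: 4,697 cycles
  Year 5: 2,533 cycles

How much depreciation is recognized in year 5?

$25,330

Depreciable base = $175,820 − $32,700 = $143,120.
Rate = $143,120 / 14,312 cycles = $10 per cycle.
Year 1: 3,492 × $10 = $34,920. Book value $140,900.
Year 2: 2,165 × $10 = $21,650. Book value $119,250.
Year 3: 1,425 × $10 = $14,250. Book value $105,000.
Year 4: 4,697 × $10 = $46,970. Book value $58,030.
Year 5: 2,533 × $10 = $25,330. Book value $32,700.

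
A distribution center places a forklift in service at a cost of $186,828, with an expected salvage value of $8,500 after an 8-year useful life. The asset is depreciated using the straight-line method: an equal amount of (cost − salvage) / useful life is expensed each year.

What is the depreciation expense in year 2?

$22,291

Depreciable base = $186,828 − $8,500 = $178,328.
Annual expense = $178,328 / 8 = $22,291.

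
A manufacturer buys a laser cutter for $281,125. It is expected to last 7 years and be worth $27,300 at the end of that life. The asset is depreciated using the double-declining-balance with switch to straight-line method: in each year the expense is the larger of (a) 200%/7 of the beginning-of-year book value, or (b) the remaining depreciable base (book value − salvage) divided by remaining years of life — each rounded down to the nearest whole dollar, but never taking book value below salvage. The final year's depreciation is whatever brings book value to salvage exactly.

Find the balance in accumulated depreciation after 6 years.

$243,787

Depreciable base = $281,125 − $27,300 = $253,825.
Year 1: DB = ⌊$281,125 × 200%/7⌋ = $80,321; SL = ⌊$253,825/7⌋ = $36,260 → take DB $80,321. Book value $200,804.
Year 2: DB = ⌊$200,804 × 200%/7⌋ = $57,372; SL = ⌊$173,504/6⌋ = $28,917 → take DB $57,372. Book value $143,432.
Year 3: DB = ⌊$143,432 × 200%/7⌋ = $40,980; SL = ⌊$116,132/5⌋ = $23,226 → take DB $40,980. Book value $102,452.
Year 4: DB = ⌊$102,452 × 200%/7⌋ = $29,272; SL = ⌊$75,152/4⌋ = $18,788 → take DB $29,272. Book value $73,180.
Year 5: DB = ⌊$73,180 × 200%/7⌋ = $20,908; SL = ⌊$45,880/3⌋ = $15,293 → take DB $20,908. Book value $52,272.
Year 6: DB = ⌊$52,272 × 200%/7⌋ = $14,934; SL = ⌊$24,972/2⌋ = $12,486 → take DB $14,934. Book value $37,338.
Accumulated through year 6 = $281,125 − $37,338 = $243,787.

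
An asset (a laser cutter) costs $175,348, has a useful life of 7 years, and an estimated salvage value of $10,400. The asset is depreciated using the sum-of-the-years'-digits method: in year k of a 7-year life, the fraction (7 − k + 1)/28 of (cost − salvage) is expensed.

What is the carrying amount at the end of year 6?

Depreciable base = $175,348 − $10,400 = $164,948.
Sum of the years' digits = 7+6+5+4+3+2+1 = 28.
Year 1: $164,948 × 7/28 = $41,237. Book value $134,111.
Year 2: $164,948 × 6/28 = $35,346. Book value $98,765.
Year 3: $164,948 × 5/28 = $29,455. Book value $69,310.
Year 4: $164,948 × 4/28 = $23,564. Book value $45,746.
Year 5: $164,948 × 3/28 = $17,673. Book value $28,073.
Year 6: $164,948 × 2/28 = $11,782. Book value $16,291.

$16,291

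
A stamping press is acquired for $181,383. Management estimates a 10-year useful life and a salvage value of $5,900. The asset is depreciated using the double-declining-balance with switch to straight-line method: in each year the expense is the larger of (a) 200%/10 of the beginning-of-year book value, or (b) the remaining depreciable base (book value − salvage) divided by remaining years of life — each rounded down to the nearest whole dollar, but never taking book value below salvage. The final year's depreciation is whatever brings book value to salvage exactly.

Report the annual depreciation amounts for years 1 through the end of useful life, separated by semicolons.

Depreciable base = $181,383 − $5,900 = $175,483.
Year 1: DB = ⌊$181,383 × 200%/10⌋ = $36,276; SL = ⌊$175,483/10⌋ = $17,548 → take DB $36,276. Book value $145,107.
Year 2: DB = ⌊$145,107 × 200%/10⌋ = $29,021; SL = ⌊$139,207/9⌋ = $15,467 → take DB $29,021. Book value $116,086.
Year 3: DB = ⌊$116,086 × 200%/10⌋ = $23,217; SL = ⌊$110,186/8⌋ = $13,773 → take DB $23,217. Book value $92,869.
Year 4: DB = ⌊$92,869 × 200%/10⌋ = $18,573; SL = ⌊$86,969/7⌋ = $12,424 → take DB $18,573. Book value $74,296.
Year 5: DB = ⌊$74,296 × 200%/10⌋ = $14,859; SL = ⌊$68,396/6⌋ = $11,399 → take DB $14,859. Book value $59,437.
Year 6: DB = ⌊$59,437 × 200%/10⌋ = $11,887; SL = ⌊$53,537/5⌋ = $10,707 → take DB $11,887. Book value $47,550.
Year 7: DB = ⌊$47,550 × 200%/10⌋ = $9,510; SL = ⌊$41,650/4⌋ = $10,412 → take SL $10,412. Book value $37,138.
Year 8: DB = ⌊$37,138 × 200%/10⌋ = $7,427; SL = ⌊$31,238/3⌋ = $10,412 → take SL $10,412. Book value $26,726.
Year 9: DB = ⌊$26,726 × 200%/10⌋ = $5,345; SL = ⌊$20,826/2⌋ = $10,413 → take SL $10,413. Book value $16,313.
Year 10 (final): $16,313 − $5,900 = $10,413. Book value $5,900.

$36,276; $29,021; $23,217; $18,573; $14,859; $11,887; $10,412; $10,412; $10,413; $10,413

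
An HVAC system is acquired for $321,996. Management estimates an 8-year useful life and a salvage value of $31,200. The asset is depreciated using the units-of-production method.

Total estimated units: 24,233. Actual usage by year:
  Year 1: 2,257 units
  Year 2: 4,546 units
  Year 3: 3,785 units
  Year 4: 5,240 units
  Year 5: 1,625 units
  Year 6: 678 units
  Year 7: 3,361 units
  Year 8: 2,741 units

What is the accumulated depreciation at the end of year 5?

$209,436

Depreciable base = $321,996 − $31,200 = $290,796.
Rate = $290,796 / 24,233 units = $12 per unit.
Year 1: 2,257 × $12 = $27,084. Book value $294,912.
Year 2: 4,546 × $12 = $54,552. Book value $240,360.
Year 3: 3,785 × $12 = $45,420. Book value $194,940.
Year 4: 5,240 × $12 = $62,880. Book value $132,060.
Year 5: 1,625 × $12 = $19,500. Book value $112,560.
Accumulated through year 5 = $321,996 − $112,560 = $209,436.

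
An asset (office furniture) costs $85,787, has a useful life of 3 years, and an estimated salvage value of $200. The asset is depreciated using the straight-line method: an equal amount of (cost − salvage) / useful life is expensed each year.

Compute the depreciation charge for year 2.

$28,529

Depreciable base = $85,787 − $200 = $85,587.
Annual expense = $85,587 / 3 = $28,529.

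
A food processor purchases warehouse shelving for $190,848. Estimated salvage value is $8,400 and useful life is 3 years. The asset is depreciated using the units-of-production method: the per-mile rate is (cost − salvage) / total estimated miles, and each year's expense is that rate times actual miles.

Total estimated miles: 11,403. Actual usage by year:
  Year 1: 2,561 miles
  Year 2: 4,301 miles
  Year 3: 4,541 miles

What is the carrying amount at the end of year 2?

$81,056

Depreciable base = $190,848 − $8,400 = $182,448.
Rate = $182,448 / 11,403 miles = $16 per mile.
Year 1: 2,561 × $16 = $40,976. Book value $149,872.
Year 2: 4,301 × $16 = $68,816. Book value $81,056.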